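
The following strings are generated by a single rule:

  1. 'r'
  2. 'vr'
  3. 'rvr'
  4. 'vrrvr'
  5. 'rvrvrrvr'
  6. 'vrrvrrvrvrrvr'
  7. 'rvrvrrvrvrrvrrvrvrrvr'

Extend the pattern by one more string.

This is a Fibonacci-style word recurrence s(k) = s(k−2)·s(k−1): e.g. r·vr = rvr.
Continuing: vrrvrrvrvrrvr · rvrvrrvrvrrvrrvrvrrvr gives term 8.

vrrvrrvrvrrvrrvrvrrvrvrrvrrvrvrrvr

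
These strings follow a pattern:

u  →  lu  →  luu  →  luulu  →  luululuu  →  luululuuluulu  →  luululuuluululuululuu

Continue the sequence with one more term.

luululuuluululuululuuluululuuluulu

This is a Fibonacci-style word recurrence s(k) = s(k−1)·s(k−2): e.g. lu·u = luu.
The next term joins luululuuluululuululuu and luululuuluulu.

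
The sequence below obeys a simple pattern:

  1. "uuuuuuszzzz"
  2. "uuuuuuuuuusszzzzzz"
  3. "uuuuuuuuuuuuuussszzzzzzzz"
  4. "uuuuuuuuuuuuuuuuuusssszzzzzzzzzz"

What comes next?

uuuuuuuuuuuuuuuuuuuuuussssszzzzzzzzzzzz

Reading off run lengths: u runs 6, 10, 14, 18; s runs 1, 2, 3, 4; z runs 4, 6, 8, 10 — each is linear in n, where the shown terms are n = 2, 3, 4, 5.
Setting n = 6 gives 22, 5, 12 characters in each block.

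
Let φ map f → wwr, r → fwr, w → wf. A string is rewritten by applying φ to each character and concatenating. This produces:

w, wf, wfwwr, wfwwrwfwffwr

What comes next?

Rewriting each symbol of wfwwrwfwffwr: w→wf, f→wwr, w→wf, w→wf, r→fwr, w→wf, f→wwr, w→wf, f→wwr, f→wwr, w→wf, r→fwr, which concatenates to wf wwr wf wf fwr wf wwr wf wwr wwr wf fwr.

wfwwrwfwffwrwfwwrwfwwrwwrwffwr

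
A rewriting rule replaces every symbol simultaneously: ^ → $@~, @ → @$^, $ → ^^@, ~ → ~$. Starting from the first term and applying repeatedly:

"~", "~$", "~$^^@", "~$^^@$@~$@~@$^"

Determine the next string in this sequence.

~$^^@$@~$@~@$^^^@@$^~$^^@@$^~$@$^^^@$@~

Replace each of the 14 characters of ~$^^@$@~$@~@$^ in place — ~$ ^^@ $@~ $@~ @$^ ^^@ @$^ ~$ ^^@ @$^ ~$ @$^ ^^@ $@~ — and concatenate.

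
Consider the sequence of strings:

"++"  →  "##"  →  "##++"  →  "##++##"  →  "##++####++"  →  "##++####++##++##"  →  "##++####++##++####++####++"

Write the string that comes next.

Each term (from the third on) is the previous term followed by the one before it: term 3 = ##·++ = ##++.
The next term joins ##++####++##++####++####++ and ##++####++##++##.

##++####++##++####++####++##++####++##++##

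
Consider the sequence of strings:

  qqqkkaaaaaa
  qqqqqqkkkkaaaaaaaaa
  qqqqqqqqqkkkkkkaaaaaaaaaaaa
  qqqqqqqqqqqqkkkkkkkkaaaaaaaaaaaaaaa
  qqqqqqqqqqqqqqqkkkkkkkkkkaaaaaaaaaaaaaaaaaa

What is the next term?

Term n consists of 3n q's, followed by 2n k's, followed by 3n+3 a's (n = 1, 2, …).
At n = 6 the blocks have lengths 18, 12, 21.

qqqqqqqqqqqqqqqqqqkkkkkkkkkkkkaaaaaaaaaaaaaaaaaaaaa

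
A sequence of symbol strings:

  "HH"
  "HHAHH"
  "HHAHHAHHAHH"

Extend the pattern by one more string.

HHAHHAHHAHHAHHAHHAHHAHH

Every step duplicates the string with 'A' between the halves.
One more doubling of HHAHHAHHAHH gives the answer.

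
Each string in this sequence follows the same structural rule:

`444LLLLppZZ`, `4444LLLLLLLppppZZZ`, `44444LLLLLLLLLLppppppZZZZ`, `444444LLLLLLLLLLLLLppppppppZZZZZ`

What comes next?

Term n consists of n+2 4's, followed by 3n+1 L's, followed by 2n p's, followed by n+1 Z's (n = 1, 2, …).
For the next term, n = 5, so the run lengths are 7, 16, 10, 6.

4444444LLLLLLLLLLLLLLLLppppppppppZZZZZZ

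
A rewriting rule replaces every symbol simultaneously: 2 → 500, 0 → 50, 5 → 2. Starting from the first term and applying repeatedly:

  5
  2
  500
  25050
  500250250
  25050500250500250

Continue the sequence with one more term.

Applying the rule to each of the 17 symbols of 25050500250500250 gives the pieces 500 2 50 2 50 2 50 50 500 2 50 2 50 50 500 2 50, which concatenate to the answer.

5002502502505050025025050500250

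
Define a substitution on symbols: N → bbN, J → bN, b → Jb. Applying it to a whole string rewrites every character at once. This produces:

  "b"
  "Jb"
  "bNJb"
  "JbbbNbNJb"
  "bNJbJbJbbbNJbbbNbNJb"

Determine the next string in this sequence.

φ(bNJbJbJbbbNJbbbNbNJb) expands symbol-by-symbol to Jb bbN bN Jb bN Jb bN Jb Jb Jb bbN bN Jb Jb Jb bbN Jb bbN bN Jb; joining the 20 pieces gives the next term.

JbbbNbNJbbNJbbNJbJbJbbbNbNJbJbJbbbNJbbbNbNJb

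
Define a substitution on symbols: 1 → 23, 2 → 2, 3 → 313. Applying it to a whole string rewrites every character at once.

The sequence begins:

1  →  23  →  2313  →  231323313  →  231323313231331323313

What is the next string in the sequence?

Applying the rule to each of the 21 symbols of 231323313231331323313 gives the pieces 2 313 23 313 2 313 313 23 313 2 313 23 313 313 23 313 2 313 313 23 313, which concatenate to the answer.

23132331323133132331323132331331323313231331323313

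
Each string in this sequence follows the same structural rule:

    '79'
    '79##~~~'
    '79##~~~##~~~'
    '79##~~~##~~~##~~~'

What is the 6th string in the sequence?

Each term is the previous one with ##~~~ appended.
From 79##~~~##~~~##~~~, 2 further steps: 79##~~~##~~~##~~~ → 79##~~~##~~~##~~~##~~~ → (answer).

79##~~~##~~~##~~~##~~~##~~~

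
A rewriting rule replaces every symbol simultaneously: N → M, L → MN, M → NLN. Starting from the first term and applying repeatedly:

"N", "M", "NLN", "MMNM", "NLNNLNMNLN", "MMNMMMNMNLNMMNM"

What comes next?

NLNNLNMNLNNLNNLNMNLNMMNMNLNNLNMNLN

Replace each of the 15 characters of MMNMMMNMNLNMMNM in place — NLN NLN M NLN NLN NLN M NLN M MN M NLN NLN M NLN — and concatenate.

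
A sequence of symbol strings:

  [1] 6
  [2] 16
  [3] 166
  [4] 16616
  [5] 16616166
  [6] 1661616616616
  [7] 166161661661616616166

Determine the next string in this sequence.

This is a Fibonacci-style word recurrence s(k) = s(k−1)·s(k−2): e.g. 16·6 = 166.
Continuing: 166161661661616616166 · 1661616616616 gives term 8.

1661616616616166161661661616616616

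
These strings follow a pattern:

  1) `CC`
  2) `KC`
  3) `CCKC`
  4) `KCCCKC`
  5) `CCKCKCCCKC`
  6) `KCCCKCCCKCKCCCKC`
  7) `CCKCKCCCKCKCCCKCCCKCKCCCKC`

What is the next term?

This is a Fibonacci-style word recurrence s(k) = s(k−2)·s(k−1): e.g. CC·KC = CCKC.
The next term joins KCCCKCCCKCKCCCKC and CCKCKCCCKCKCCCKCCCKCKCCCKC.

KCCCKCCCKCKCCCKCCCKCKCCCKCKCCCKCCCKCKCCCKC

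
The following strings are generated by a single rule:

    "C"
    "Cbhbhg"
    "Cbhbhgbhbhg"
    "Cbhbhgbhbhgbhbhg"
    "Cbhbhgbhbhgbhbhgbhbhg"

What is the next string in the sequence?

Each term is the previous one with bhbhg appended.
So the next term is Cbhbhgbhbhgbhbhgbhbhg·bhbhg.

Cbhbhgbhbhgbhbhgbhbhgbhbhg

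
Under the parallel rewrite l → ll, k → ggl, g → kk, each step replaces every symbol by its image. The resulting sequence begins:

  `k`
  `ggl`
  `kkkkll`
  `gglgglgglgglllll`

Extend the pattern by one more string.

Rewriting the 16 symbols of gglgglgglgglllll one by one yields kk kk ll kk kk ll kk kk ll kk kk ll ll ll ll ll; concatenated:

kkkkllkkkkllkkkkllkkkkllllllllll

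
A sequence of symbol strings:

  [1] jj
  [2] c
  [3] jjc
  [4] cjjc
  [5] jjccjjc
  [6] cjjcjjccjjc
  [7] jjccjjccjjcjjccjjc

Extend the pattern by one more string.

Each term (from the third on) is the two preceding terms concatenated in order: term 3 = jj·c = jjc.
So term 8 is cjjcjjccjjc·jjccjjccjjcjjccjjc.

cjjcjjccjjcjjccjjccjjcjjccjjc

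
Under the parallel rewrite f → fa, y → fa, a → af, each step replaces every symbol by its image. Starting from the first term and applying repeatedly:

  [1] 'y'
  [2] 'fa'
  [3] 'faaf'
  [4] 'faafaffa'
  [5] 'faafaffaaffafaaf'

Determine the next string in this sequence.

φ(faafaffaaffafaaf) expands symbol-by-symbol to fa af af fa af fa fa af af fa fa af fa af af fa; joining the 16 pieces gives the next term.

faafaffaaffafaafaffafaaffaafaffa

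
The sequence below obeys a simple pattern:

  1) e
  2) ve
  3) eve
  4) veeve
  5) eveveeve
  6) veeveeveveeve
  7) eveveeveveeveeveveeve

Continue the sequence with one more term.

This is a Fibonacci-style word recurrence s(k) = s(k−2)·s(k−1): e.g. e·ve = eve.
The next term joins veeveeveveeve and eveveeveveeveeveveeve.

veeveeveveeveeveveeveveeveeveveeve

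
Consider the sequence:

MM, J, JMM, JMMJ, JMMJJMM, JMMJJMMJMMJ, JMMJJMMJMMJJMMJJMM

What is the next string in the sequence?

This is a Fibonacci-style word recurrence s(k) = s(k−1)·s(k−2): e.g. J·MM = JMM.
Continuing: JMMJJMMJMMJJMMJJMM · JMMJJMMJMMJ gives term 8.

JMMJJMMJMMJJMMJJMMJMMJJMMJMMJ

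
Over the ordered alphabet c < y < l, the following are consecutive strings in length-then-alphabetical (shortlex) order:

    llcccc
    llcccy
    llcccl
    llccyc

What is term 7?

Stepping forward 3 times from llccyc: llccyc → llccyy → llccyl, then the target.

llcclc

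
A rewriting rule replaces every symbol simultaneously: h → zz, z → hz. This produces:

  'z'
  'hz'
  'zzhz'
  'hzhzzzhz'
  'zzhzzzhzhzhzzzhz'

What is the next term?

φ(zzhzzzhzhzhzzzhz) expands symbol-by-symbol to hz hz zz hz hz hz zz hz zz hz zz hz hz hz zz hz; joining the 16 pieces gives the next term.

hzhzzzhzhzhzzzhzzzhzzzhzhzhzzzhz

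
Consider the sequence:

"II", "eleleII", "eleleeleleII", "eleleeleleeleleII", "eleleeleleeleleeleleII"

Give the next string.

eleleeleleeleleeleleeleleII

Every step adds elele at the front: s(k+1) = elele·s(k).
One more step from eleleeleleeleleeleleII gives the answer.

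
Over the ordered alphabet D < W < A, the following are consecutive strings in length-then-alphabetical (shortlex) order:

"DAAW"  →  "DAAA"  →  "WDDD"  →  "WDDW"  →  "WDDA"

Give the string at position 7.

Continuing the enumeration 2 steps past WDDA: WDDA → WDWD → (answer).

WDWW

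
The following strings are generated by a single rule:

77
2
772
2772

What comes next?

Each term (from the third on) is the two preceding terms concatenated in order: term 3 = 77·2 = 772.
Continuing: 772 · 2772 gives term 5.

7722772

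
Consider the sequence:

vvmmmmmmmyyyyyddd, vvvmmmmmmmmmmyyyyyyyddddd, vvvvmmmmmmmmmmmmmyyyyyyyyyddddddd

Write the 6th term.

Each string has the form v^{n} m^{3n+1} y^{2n+1} d^{2n-1}, where the shown terms are n = 2, 3, 4.
At n = 7 the blocks have lengths 7, 22, 15, 13.

vvvvvvvmmmmmmmmmmmmmmmmmmmmmmyyyyyyyyyyyyyyyddddddddddddd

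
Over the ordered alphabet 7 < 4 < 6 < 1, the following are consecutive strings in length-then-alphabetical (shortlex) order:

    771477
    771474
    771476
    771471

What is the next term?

771447

Treat 771471 as a base-4 numeral over the given alphabet and add one, carrying through any trailing 1's.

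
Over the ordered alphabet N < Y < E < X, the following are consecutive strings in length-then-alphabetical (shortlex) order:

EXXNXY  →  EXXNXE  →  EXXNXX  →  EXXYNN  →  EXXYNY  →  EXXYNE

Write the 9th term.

Stepping forward 3 times from EXXYNE: EXXYNE → EXXYNX → EXXYYN, then the target.

EXXYYY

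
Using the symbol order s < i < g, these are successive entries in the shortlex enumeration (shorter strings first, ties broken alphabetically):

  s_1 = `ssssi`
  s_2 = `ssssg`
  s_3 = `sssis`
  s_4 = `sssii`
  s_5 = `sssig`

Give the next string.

Find the rightmost character of sssig below g, bump it to the next letter, and reset everything to its right to s.

sssgs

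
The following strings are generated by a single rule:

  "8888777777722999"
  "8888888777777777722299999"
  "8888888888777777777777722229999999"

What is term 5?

The n-th term is 3n-2 8's then 3n+1 7's then n 2's then 2n-1 9's, where the shown terms are n = 2, 3, 4.
For term 5, n = 6, so the run lengths are 16, 19, 6, 11.

8888888888888888777777777777777777722222299999999999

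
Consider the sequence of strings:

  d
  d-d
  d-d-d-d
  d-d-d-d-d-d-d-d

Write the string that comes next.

Every step duplicates the string with '-' between the halves.
One more doubling of d-d-d-d-d-d-d-d gives the answer.

d-d-d-d-d-d-d-d-d-d-d-d-d-d-d-d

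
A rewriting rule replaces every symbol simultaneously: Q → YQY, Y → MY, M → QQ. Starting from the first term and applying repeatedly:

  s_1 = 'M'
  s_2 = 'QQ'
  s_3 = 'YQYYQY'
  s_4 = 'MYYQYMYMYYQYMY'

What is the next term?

QQMYMYYQYMYQQMYQQMYMYYQYMYQQMY

φ(MYYQYMYMYYQYMY) expands symbol-by-symbol to QQ MY MY YQY MY QQ MY QQ MY MY YQY MY QQ MY; joining the 14 pieces gives the next term.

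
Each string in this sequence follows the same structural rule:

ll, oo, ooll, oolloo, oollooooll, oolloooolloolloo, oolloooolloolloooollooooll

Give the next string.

oolloooolloolloooolloooolloolloooolloolloo

From term 3 onward, concatenate the last term with the second-to-last: oo·ll = ooll, ooll·oo = oolloo, …
So term 8 is oolloooolloolloooollooooll·oolloooolloolloo.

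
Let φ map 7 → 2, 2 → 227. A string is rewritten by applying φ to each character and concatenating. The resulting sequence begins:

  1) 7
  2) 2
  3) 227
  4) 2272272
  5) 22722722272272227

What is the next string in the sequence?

22722722272272227227227222722722272272272

φ(22722722272272227) expands symbol-by-symbol to 227 227 2 227 227 2 227 227 227 2 227 227 2 227 227 227 2; joining the 17 pieces gives the next term.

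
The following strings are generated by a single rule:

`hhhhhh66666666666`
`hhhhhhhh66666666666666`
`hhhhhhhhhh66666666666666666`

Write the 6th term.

hhhhhhhhhhhhhhhh66666666666666666666666666

The n-th term is 2n h's then 3n+2 6's, where the shown terms are n = 3, 4, 5.
Setting n = 8 gives 16, 26 characters in each block.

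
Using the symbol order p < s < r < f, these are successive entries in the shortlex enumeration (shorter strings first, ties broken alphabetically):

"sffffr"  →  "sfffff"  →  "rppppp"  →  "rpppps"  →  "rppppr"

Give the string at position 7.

Advancing 2 positions from rppppr through rppppr → rppppf reaches term 7.

rpppsp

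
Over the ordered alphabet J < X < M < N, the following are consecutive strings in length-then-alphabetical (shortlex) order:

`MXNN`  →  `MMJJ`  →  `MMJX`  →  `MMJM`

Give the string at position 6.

Continuing the enumeration 2 steps past MMJM: MMJM → MMJN → (answer).

MMXJ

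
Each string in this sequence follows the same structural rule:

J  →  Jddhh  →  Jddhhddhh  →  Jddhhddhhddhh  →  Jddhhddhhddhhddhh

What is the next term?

The strings grow by a fixed suffix ddhh each time.
One more step from Jddhhddhhddhhddhh gives the answer.

Jddhhddhhddhhddhhddhh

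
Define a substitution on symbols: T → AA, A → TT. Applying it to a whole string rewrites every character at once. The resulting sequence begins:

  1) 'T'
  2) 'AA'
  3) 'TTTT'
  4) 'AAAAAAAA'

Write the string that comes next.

TTTTTTTTTTTTTTTT

Apply φ to AAAAAAAA symbol by symbol: A→TT, A→TT, A→TT, A→TT, A→TT, A→TT, A→TT, A→TT; joined: TT TT TT TT TT TT TT TT.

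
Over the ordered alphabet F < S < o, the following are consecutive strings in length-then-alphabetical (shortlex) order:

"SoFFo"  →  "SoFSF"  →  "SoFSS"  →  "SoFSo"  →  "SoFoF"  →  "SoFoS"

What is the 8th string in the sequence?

SoSFF

Continuing the enumeration 2 steps past SoFoS: SoFoS → SoFoo → (answer).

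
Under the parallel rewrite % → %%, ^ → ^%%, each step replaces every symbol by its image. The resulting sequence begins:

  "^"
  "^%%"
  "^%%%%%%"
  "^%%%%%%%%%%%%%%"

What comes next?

Replace each of the 15 characters of ^%%%%%%%%%%%%%% in place — ^%% %% %% %% %% %% %% %% %% %% %% %% %% %% %% — and concatenate.

^%%%%%%%%%%%%%%%%%%%%%%%%%%%%%%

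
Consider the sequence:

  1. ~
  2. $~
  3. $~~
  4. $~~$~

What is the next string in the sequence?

$~~$~$~~

This is a Fibonacci-style word recurrence s(k) = s(k−1)·s(k−2): e.g. $~·~ = $~~.
So term 5 is $~~$~·$~~.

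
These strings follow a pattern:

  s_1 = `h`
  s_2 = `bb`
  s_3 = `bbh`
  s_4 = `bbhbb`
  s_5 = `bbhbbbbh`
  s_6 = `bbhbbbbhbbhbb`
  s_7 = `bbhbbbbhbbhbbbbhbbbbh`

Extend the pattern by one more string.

bbhbbbbhbbhbbbbhbbbbhbbhbbbbhbbhbb

From term 3 onward, concatenate the last term with the second-to-last: bb·h = bbh, bbh·bb = bbhbb, …
The next term joins bbhbbbbhbbhbbbbhbbbbh and bbhbbbbhbbhbb.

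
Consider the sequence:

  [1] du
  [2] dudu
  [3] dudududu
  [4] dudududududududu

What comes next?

s(k+1) = s(k)·s(k) — each term doubles the last.
So the next term is two copies of dudududududududu.

dudududududududududududududududu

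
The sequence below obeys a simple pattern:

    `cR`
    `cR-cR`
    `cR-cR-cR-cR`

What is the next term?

cR-cR-cR-cR-cR-cR-cR-cR

Every step duplicates the string with '-' between the halves.
One more doubling of cR-cR-cR-cR gives the answer.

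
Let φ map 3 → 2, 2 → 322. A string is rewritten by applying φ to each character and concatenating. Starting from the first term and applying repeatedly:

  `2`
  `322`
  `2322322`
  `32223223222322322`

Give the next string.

23223223222322322232232232223223222322322

φ(32223223222322322) expands symbol-by-symbol to 2 322 322 322 2 322 322 2 322 322 322 2 322 322 2 322 322; joining the 17 pieces gives the next term.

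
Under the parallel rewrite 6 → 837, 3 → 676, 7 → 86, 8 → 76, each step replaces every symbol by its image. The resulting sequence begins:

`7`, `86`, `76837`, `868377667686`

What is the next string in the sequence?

768377667686868378378683776837

Expanding 868377667686: 8→76, 6→837, 8→76, 3→676, 7→86, 7→86, 6→837, 6→837, 7→86, 6→837, 8→76, 6→837. Concatenated: 76 837 76 676 86 86 837 837 86 837 76 837.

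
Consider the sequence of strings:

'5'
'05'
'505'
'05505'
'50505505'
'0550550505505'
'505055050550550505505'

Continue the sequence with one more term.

0550550505505505055050550550505505

Each term (from the third on) is the two preceding terms concatenated in order: term 3 = 5·05 = 505.
Continuing: 0550550505505 · 505055050550550505505 gives term 8.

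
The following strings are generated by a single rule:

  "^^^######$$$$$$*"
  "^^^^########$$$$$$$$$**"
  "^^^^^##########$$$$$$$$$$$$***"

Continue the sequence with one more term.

Reading off run lengths: ^ runs 3, 4, 5; # runs 6, 8, 10; $ runs 6, 9, 12; * runs 1, 2, 3 — each is linear in n, where the shown terms are n = 2, 3, 4.
For the next term, n = 5, so the run lengths are 6, 12, 15, 4.

^^^^^^############$$$$$$$$$$$$$$$****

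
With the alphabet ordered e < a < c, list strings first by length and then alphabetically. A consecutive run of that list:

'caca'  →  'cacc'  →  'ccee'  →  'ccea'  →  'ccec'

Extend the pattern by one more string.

ccae

Treat ccec as a base-3 numeral over the given alphabet and add one, carrying through any trailing c's.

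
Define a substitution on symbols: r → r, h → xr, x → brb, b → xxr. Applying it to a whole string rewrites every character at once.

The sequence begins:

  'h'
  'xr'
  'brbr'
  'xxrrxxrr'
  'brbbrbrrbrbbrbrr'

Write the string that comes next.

xxrrxxrxxrrxxrrrxxrrxxrxxrrxxrrr

Applying the rule to each of the 16 symbols of brbbrbrrbrbbrbrr gives the pieces xxr r xxr xxr r xxr r r xxr r xxr xxr r xxr r r, which concatenate to the answer.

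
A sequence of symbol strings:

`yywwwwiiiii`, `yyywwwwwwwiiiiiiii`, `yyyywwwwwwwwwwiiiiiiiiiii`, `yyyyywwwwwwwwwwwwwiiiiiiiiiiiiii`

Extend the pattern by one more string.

yyyyyywwwwwwwwwwwwwwwwiiiiiiiiiiiiiiiii

The n-th term is n+1 y's then 3n+1 w's then 3n+2 i's (n = 1, 2, …).
At n = 5 the blocks have lengths 6, 16, 17.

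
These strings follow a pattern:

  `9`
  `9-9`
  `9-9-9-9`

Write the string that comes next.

9-9-9-9-9-9-9-9

Each string is two copies of the previous one joined by '-'.
One more doubling of 9-9-9-9 gives the answer.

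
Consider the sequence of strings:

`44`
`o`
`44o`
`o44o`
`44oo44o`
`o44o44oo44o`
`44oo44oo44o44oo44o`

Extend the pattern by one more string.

This is a Fibonacci-style word recurrence s(k) = s(k−2)·s(k−1): e.g. 44·o = 44o.
The next term joins o44o44oo44o and 44oo44oo44o44oo44o.

o44o44oo44o44oo44oo44o44oo44o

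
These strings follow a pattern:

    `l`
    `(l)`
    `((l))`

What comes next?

Every step adds ( to the front and ) to the end of the previous string.
One more step from ((l)) gives the answer.

(((l)))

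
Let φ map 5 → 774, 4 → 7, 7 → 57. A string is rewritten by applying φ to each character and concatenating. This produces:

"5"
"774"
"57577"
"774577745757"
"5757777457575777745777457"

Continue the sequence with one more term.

φ(5757777457575777745777457) expands symbol-by-symbol to 774 57 774 57 57 57 57 7 774 57 774 57 774 57 57 57 57 7 774 57 57 57 7 774 57; joining the 25 pieces gives the next term.

774577745757575777745777457774575757577774575757777457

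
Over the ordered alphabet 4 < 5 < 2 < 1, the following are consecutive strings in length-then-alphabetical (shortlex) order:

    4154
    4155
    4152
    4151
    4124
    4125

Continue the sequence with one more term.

Find the rightmost character of 4125 below 1, bump it to the next letter, and reset everything to its right to 4.

4122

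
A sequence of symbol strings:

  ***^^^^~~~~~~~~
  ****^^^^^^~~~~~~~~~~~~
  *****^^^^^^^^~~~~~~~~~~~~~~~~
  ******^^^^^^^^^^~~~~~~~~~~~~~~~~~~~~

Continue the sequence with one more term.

Term n consists of n+1 *'s, followed by 2n ^'s, followed by 4n ~'s, where the shown terms are n = 2, 3, 4, 5.
For the next term, n = 6, so the run lengths are 7, 12, 24.

*******^^^^^^^^^^^^~~~~~~~~~~~~~~~~~~~~~~~~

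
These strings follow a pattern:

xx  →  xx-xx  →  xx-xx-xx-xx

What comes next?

Each string is two copies of the previous one joined by '-'.
Doubling xx-xx-xx-xx with '-' between the halves:

xx-xx-xx-xx-xx-xx-xx-xx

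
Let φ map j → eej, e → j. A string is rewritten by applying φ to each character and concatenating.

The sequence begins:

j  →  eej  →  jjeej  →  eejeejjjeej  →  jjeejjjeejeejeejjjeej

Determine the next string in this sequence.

eejeejjjeejeejeejjjeejjjeejjjeejeejeejjjeej

Replace each of the 21 characters of jjeejjjeejeejeejjjeej in place — eej eej j j eej eej eej j j eej j j eej j j eej eej eej j j eej — and concatenate.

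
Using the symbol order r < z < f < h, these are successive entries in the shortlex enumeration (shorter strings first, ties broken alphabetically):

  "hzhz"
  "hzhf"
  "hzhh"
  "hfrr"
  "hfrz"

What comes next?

hfrf

The successor of hfrz increments the rightmost position that isn't already h and resets every position after it to r.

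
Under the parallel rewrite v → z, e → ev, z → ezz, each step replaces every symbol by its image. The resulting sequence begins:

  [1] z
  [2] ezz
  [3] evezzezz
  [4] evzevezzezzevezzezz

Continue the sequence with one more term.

evzezzevzevezzezzevezzezzevzevezzezzevezzezz

Replace each of the 19 characters of evzevezzezzevezzezz in place — ev z ezz ev z ev ezz ezz ev ezz ezz ev z ev ezz ezz ev ezz ezz — and concatenate.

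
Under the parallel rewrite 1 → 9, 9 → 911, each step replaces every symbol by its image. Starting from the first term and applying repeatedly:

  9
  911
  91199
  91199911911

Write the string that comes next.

911999119119119991199

Rewriting each symbol of 91199911911: 9→911, 1→9, 1→9, 9→911, 9→911, 9→911, 1→9, 1→9, 9→911, 1→9, 1→9, which concatenates to 911 9 9 911 911 911 9 9 911 9 9.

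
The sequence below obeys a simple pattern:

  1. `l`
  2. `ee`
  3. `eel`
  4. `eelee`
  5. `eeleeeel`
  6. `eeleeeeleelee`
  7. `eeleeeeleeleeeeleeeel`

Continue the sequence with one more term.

This is a Fibonacci-style word recurrence s(k) = s(k−1)·s(k−2): e.g. ee·l = eel.
So term 8 is eeleeeeleeleeeeleeeel·eeleeeeleelee.

eeleeeeleeleeeeleeeeleeleeeeleelee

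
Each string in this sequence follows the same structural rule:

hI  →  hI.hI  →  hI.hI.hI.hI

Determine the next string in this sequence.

Every step duplicates the string with '.' between the halves.
So the next term is two copies of hI.hI.hI.hI with '.' between the halves.

hI.hI.hI.hI.hI.hI.hI.hI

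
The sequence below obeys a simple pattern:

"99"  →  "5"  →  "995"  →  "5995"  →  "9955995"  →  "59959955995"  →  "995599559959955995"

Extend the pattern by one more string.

This is a Fibonacci-style word recurrence s(k) = s(k−2)·s(k−1): e.g. 99·5 = 995.
Continuing: 59959955995 · 995599559959955995 gives term 8.

59959955995995599559959955995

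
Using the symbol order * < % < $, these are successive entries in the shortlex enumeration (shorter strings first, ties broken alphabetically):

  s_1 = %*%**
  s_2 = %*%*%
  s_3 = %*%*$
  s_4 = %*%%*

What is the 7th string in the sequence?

Advancing 3 positions from %*%%* through %*%%* → %*%%% → %*%%$ reaches term 7.

%*%$*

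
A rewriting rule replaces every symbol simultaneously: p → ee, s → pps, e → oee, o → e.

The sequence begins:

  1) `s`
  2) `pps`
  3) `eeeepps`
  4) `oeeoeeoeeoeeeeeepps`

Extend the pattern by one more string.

Replace each of the 19 characters of oeeoeeoeeoeeeeeepps in place — e oee oee e oee oee e oee oee e oee oee oee oee oee oee ee ee pps — and concatenate.

eoeeoeeeoeeoeeeoeeoeeeoeeoeeoeeoeeoeeoeeeeeepps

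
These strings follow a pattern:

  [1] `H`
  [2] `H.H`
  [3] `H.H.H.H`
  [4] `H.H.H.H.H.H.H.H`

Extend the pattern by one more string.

Each string is two copies of the previous one joined by '.'.
Doubling H.H.H.H.H.H.H.H with '.' between the halves:

H.H.H.H.H.H.H.H.H.H.H.H.H.H.H.H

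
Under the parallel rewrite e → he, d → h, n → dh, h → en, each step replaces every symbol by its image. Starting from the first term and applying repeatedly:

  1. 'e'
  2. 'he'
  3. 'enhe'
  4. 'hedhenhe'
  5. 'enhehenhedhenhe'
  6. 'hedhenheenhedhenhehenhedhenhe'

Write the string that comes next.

enhehenhedhenhehedhenhehenhedhenheenhedhenhehenhedhenhe

Applying the rule to each of the 29 symbols of hedhenheenhedhenhehenhedhenhe gives the pieces en he h en he dh en he he dh en he h en he dh en he en he dh en he h en he dh en he, which concatenate to the answer.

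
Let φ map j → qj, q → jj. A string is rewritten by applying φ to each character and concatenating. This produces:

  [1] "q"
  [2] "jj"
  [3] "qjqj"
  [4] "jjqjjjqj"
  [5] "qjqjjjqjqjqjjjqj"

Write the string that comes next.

Applying the rule to each of the 16 symbols of qjqjjjqjqjqjjjqj gives the pieces jj qj jj qj qj qj jj qj jj qj jj qj qj qj jj qj, which concatenate to the answer.

jjqjjjqjqjqjjjqjjjqjjjqjqjqjjjqj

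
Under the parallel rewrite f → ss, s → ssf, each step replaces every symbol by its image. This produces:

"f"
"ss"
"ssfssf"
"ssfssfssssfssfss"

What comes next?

Replace each of the 16 characters of ssfssfssssfssfss in place — ssf ssf ss ssf ssf ss ssf ssf ssf ssf ss ssf ssf ss ssf ssf — and concatenate.

ssfssfssssfssfssssfssfssfssfssssfssfssssfssf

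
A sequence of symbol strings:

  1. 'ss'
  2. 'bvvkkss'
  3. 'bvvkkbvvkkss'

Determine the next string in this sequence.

Each term is the previous one with bvvkk prepended.
So the next term is bvvkk·bvvkkbvvkkss.

bvvkkbvvkkbvvkkss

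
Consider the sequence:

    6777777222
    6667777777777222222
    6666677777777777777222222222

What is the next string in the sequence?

Each string has the form 6^{2n-1} 7^{4n+2} 2^{3n} (n = 1, 2, …).
For the next term, n = 4, so the run lengths are 7, 18, 12.

6666666777777777777777777222222222222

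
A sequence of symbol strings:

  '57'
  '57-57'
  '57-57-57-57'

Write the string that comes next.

57-57-57-57-57-57-57-57

s(k+1) = s(k)·-·s(k) — each term doubles the last with '-' between the halves.
So the next term is two copies of 57-57-57-57 with '-' between the halves.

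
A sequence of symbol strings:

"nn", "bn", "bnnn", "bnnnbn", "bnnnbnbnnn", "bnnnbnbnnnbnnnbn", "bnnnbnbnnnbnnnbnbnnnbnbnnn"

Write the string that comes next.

bnnnbnbnnnbnnnbnbnnnbnbnnnbnnnbnbnnnbnnnbn

From term 3 onward, concatenate the last term with the second-to-last: bn·nn = bnnn, bnnn·bn = bnnnbn, …
So term 8 is bnnnbnbnnnbnnnbnbnnnbnbnnn·bnnnbnbnnnbnnnbn.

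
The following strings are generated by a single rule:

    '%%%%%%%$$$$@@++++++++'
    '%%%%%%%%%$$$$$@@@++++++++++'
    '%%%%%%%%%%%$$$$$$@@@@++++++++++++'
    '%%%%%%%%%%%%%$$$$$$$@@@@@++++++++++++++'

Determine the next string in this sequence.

Each string has the form %^{2n+1} $^{n+1} @^{n-1} +^{2n+2}, where the shown terms are n = 3, 4, 5, 6.
Setting n = 7 gives 15, 8, 6, 16 characters in each block.

%%%%%%%%%%%%%%%$$$$$$$$@@@@@@++++++++++++++++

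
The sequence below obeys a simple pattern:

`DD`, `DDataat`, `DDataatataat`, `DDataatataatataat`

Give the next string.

Each term is the previous one with ataat appended.
One more step from DDataatataatataat gives the answer.

DDataatataatataatataat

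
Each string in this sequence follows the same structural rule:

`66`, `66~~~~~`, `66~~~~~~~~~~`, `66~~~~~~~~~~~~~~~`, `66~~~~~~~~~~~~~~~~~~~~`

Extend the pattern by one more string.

66~~~~~~~~~~~~~~~~~~~~~~~~~

Every step adds ~~~~~ to the end: s(k+1) = s(k)·~~~~~.
So the next term is 66~~~~~~~~~~~~~~~~~~~~·~~~~~.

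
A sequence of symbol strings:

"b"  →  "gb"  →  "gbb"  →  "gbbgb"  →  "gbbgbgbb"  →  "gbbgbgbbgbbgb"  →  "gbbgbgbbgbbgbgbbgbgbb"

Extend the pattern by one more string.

From term 3 onward, concatenate the last term with the second-to-last: gb·b = gbb, gbb·gb = gbbgb, …
The next term joins gbbgbgbbgbbgbgbbgbgbb and gbbgbgbbgbbgb.

gbbgbgbbgbbgbgbbgbgbbgbbgbgbbgbbgb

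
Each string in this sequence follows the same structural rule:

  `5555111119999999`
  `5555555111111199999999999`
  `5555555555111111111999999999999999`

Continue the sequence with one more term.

5555555555555111111111119999999999999999999

The n-th term is 3n+1 5's then 2n+3 1's then 4n+3 9's (n = 1, 2, …).
At n = 4 the blocks have lengths 13, 11, 19.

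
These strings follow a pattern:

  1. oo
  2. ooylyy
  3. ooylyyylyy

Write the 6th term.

Each term is the previous one with ylyy appended.
From ooylyyylyy, 3 further steps: ooylyyylyy → ooylyyylyyylyy → ooylyyylyyylyyylyy → (answer).

ooylyyylyyylyyylyyylyy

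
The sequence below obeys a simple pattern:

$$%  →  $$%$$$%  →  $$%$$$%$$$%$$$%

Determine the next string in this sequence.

$$%$$$%$$$%$$$%$$$%$$$%$$$%$$$%

Every step duplicates the string with '$' between the halves.
One more doubling of $$%$$$%$$$%$$$% gives the answer.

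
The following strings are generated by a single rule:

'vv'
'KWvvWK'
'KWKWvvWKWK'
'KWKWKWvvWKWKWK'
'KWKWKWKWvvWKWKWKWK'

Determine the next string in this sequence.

KWKWKWKWKWvvWKWKWKWKWK

s(k+1) = KW·s(k)·WK, so each term gains KW as a prefix and WK as a suffix.
So the next term is KW·KWKWKWKWvvWKWKWKWK·WK.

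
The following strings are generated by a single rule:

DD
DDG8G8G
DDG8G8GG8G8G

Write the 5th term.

Every step adds G8G8G to the end: s(k+1) = s(k)·G8G8G.
From DDG8G8GG8G8G, 2 further steps: DDG8G8GG8G8G → DDG8G8GG8G8GG8G8G → (answer).

DDG8G8GG8G8GG8G8GG8G8G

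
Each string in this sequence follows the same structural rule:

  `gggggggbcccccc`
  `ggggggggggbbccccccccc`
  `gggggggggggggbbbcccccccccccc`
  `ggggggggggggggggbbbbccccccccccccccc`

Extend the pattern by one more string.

gggggggggggggggggggbbbbbcccccccccccccccccc

The n-th term is 3n+1 g's then n-1 b's then 3n c's, where the shown terms are n = 2, 3, 4, 5.
Setting n = 6 gives 19, 5, 18 characters in each block.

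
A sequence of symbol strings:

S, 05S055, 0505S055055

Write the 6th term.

Every step adds 05 to the front and 055 to the end of the previous string.
From 0505S055055, 3 further steps: 0505S055055 → 050505S055055055 → 05050505S055055055055 → (answer).

0505050505S055055055055055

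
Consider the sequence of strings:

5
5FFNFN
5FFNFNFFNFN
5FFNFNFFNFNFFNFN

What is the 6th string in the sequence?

Each term is the previous one with FFNFN appended.
From 5FFNFNFFNFNFFNFN, 2 further steps: 5FFNFNFFNFNFFNFN → 5FFNFNFFNFNFFNFNFFNFN → (answer).

5FFNFNFFNFNFFNFNFFNFNFFNFN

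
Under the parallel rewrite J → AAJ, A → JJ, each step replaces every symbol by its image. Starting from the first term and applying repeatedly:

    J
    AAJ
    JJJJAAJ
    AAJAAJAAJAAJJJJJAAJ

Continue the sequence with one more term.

Replace each of the 19 characters of AAJAAJAAJAAJJJJJAAJ in place — JJ JJ AAJ JJ JJ AAJ JJ JJ AAJ JJ JJ AAJ AAJ AAJ AAJ AAJ JJ JJ AAJ — and concatenate.

JJJJAAJJJJJAAJJJJJAAJJJJJAAJAAJAAJAAJAAJJJJJAAJ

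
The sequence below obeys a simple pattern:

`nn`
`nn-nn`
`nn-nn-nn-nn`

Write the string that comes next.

Every step duplicates the string with '-' between the halves.
Doubling nn-nn-nn-nn with '-' between the halves:

nn-nn-nn-nn-nn-nn-nn-nn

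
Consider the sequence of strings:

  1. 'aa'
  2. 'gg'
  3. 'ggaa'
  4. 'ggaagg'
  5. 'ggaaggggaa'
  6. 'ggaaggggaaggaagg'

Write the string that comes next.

Each term (from the third on) is the previous term followed by the one before it: term 3 = gg·aa = ggaa.
So term 7 is ggaaggggaaggaagg·ggaaggggaa.

ggaaggggaaggaaggggaaggggaa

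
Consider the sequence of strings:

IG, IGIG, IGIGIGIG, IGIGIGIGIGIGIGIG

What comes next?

Every step duplicates the string.
Doubling IGIGIGIGIGIGIGIG:

IGIGIGIGIGIGIGIGIGIGIGIGIGIGIGIG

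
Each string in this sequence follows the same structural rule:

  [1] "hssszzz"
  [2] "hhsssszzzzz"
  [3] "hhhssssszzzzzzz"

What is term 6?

hhhhhhsssssssszzzzzzzzzzzzz

Each string has the form h^{n} s^{n+2} z^{2n+1} (n = 1, 2, …).
For term 6, n = 6, so the run lengths are 6, 8, 13.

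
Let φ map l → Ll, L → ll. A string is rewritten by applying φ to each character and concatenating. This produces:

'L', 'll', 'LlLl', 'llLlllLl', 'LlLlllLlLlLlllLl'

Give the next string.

llLlllLlLlLlllLlllLlllLlLlLlllLl

Applying the rule to each of the 16 symbols of LlLlllLlLlLlllLl gives the pieces ll Ll ll Ll Ll Ll ll Ll ll Ll ll Ll Ll Ll ll Ll, which concatenate to the answer.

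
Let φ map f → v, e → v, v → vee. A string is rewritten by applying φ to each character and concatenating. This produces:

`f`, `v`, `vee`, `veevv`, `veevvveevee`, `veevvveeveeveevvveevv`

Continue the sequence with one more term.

Rewriting the 21 symbols of veevvveeveeveevvveevv one by one yields vee v v vee vee vee v v vee v v vee v v vee vee vee v v vee vee; concatenated:

veevvveeveeveevvveevvveevvveeveeveevvveevee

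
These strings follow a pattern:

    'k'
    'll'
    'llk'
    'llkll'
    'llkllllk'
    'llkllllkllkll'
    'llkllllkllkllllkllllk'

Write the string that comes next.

llkllllkllkllllkllllkllkllllkllkll

Each term (from the third on) is the previous term followed by the one before it: term 3 = ll·k = llk.
Continuing: llkllllkllkllllkllllk · llkllllkllkll gives term 8.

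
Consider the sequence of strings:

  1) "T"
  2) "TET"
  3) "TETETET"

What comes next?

Each string is two copies of the previous one joined by 'E'.
So the next term is two copies of TETETET with 'E' between the halves.

TETETETETETETET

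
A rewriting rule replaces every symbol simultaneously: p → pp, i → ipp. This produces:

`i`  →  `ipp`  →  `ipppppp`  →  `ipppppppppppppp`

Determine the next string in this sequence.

φ(ipppppppppppppp) expands symbol-by-symbol to ipp pp pp pp pp pp pp pp pp pp pp pp pp pp pp; joining the 15 pieces gives the next term.

ipppppppppppppppppppppppppppppp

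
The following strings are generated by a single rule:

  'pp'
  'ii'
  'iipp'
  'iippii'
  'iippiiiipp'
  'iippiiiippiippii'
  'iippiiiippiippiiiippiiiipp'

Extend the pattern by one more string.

From term 3 onward, concatenate the last term with the second-to-last: ii·pp = iipp, iipp·ii = iippii, …
Continuing: iippiiiippiippiiiippiiiipp · iippiiiippiippii gives term 8.

iippiiiippiippiiiippiiiippiippiiiippiippii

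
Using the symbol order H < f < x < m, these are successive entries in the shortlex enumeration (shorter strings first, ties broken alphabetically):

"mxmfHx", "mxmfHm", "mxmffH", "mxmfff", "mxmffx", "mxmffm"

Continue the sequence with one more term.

mxmfxH

Find the rightmost character of mxmffm below m, bump it to the next letter, and reset everything to its right to H.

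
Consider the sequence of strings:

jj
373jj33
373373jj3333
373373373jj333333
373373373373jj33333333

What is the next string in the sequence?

373373373373373jj3333333333

Each term wraps the previous one in 373 on the left and 33 on the right.
One more step from 373373373373jj33333333 gives the answer.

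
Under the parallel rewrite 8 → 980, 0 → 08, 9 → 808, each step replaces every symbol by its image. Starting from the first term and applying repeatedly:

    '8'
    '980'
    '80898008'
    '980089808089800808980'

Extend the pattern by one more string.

Rewriting the 21 symbols of 980089808089800808980 one by one yields 808 980 08 08 980 808 980 08 980 08 980 808 980 08 08 980 08 980 808 980 08; concatenated:

8089800808980808980089800898080898008089800898080898008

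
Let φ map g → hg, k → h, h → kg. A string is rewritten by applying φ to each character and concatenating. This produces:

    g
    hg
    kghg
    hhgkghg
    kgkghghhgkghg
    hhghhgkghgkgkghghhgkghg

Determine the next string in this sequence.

Rewriting the 23 symbols of hhghhgkghgkgkghghhgkghg one by one yields kg kg hg kg kg hg h hg kg hg h hg h hg kg hg kg kg hg h hg kg hg; concatenated:

kgkghgkgkghghhgkghghhghhgkghgkgkghghhgkghg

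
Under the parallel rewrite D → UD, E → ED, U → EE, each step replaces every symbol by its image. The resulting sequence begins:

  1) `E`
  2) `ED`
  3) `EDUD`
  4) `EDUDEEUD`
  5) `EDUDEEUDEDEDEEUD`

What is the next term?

Rewriting the 16 symbols of EDUDEEUDEDEDEEUD one by one yields ED UD EE UD ED ED EE UD ED UD ED UD ED ED EE UD; concatenated:

EDUDEEUDEDEDEEUDEDUDEDUDEDEDEEUD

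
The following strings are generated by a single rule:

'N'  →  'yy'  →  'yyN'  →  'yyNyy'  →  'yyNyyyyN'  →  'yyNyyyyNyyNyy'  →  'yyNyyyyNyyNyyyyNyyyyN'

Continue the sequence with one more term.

This is a Fibonacci-style word recurrence s(k) = s(k−1)·s(k−2): e.g. yy·N = yyN.
The next term joins yyNyyyyNyyNyyyyNyyyyN and yyNyyyyNyyNyy.

yyNyyyyNyyNyyyyNyyyyNyyNyyyyNyyNyy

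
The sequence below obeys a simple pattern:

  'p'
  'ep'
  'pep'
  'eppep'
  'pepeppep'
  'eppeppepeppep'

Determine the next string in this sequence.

Each term (from the third on) is the two preceding terms concatenated in order: term 3 = p·ep = pep.
So term 7 is pepeppep·eppeppepeppep.

pepeppepeppeppepeppep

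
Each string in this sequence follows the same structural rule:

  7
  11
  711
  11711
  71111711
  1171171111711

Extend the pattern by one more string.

711117111171171111711

From term 3 onward, concatenate the second-to-last term with the last: 7·11 = 711, 11·711 = 11711, …
The next term joins 71111711 and 1171171111711.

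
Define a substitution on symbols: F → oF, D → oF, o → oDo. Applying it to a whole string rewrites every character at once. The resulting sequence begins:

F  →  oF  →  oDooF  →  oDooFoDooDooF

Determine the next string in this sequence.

oDooFoDooDooFoDooFoDooDooFoDooDooF

Applying the rule to each of the 13 symbols of oDooFoDooDooF gives the pieces oDo oF oDo oDo oF oDo oF oDo oDo oF oDo oDo oF, which concatenate to the answer.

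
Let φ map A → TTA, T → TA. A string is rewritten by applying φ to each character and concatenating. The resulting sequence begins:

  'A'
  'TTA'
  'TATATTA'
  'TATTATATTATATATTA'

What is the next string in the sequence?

φ(TATTATATTATATATTA) expands symbol-by-symbol to TA TTA TA TA TTA TA TTA TA TA TTA TA TTA TA TTA TA TA TTA; joining the 17 pieces gives the next term.

TATTATATATTATATTATATATTATATTATATTATATATTA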